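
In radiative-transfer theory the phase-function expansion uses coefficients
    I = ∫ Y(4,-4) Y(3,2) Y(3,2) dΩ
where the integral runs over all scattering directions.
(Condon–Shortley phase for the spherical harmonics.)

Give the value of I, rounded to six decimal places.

Rules hold: Σm=0, L=10 even, 1≤3≤7.
N = 9·7·7 = 441
Δ = 4!·4!·2!/11! = 1/34650
Racah Σ t=1..3: t=1:−1/72 t=2:+1/16 t=3:−1/72 = 5/144
⇒ 3j(4 3 3; 0 0 0)² = 2/77, sgn -1
Racah Σ t=4..4: t=4:+1/576 = 1/576
⇒ 3j(4 3 3; -4 2 2)² = 5/99, sgn -1
4πI² = N·(3j₀)²·(3jₘ)² = 70/121
I = +1·√(0.578512/4π) = 0.21456131

0.214561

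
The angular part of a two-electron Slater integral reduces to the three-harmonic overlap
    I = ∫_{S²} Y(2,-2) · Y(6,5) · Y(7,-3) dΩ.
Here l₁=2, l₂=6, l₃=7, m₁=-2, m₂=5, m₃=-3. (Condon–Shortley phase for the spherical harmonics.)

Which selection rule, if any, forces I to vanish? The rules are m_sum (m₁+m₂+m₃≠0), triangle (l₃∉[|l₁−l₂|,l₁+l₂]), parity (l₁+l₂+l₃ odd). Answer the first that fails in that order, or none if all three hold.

parity

m₁+m₂+m₃ = -2 + 5 − 3 = 0  ✓
triangle: |2−6|=4 ≤ l₃=7 ≤ 2+6=8  ✓
parity: l₁+l₂+l₃ = 15 is odd  ✗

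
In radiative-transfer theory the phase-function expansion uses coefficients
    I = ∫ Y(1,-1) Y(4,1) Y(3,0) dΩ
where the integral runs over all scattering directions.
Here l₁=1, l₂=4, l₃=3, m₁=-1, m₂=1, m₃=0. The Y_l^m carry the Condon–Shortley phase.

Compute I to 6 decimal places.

-0.194664

Rules hold: Σm=0, L=8 even, 3≤3≤5.
N = 3·9·7 = 189
Δ = 2!·0!·6!/9! = 1/252
Racah Σ t=1..1: t=1:−1/36 = -1/36
⇒ 3j(1 4 3; 0 0 0)² = 4/63, sgn +1
Racah Σ t=2..2: t=2:+1/72 = 1/72
⇒ 3j(1 4 3; -1 1 0)² = 5/126, sgn -1
4πI² = N·(3j₀)²·(3jₘ)² = 10/21
I = -1·√(0.47619/4π) = -0.19466390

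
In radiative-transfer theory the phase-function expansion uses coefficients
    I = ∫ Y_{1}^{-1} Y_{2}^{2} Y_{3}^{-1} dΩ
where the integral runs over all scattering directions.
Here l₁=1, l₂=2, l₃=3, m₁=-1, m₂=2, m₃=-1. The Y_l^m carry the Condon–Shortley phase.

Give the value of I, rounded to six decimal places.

-0.082589

m-sum 0 ✓  L=6 even ✓  1≤3≤3 ✓
Π(2lᵢ+1) = 3×5×7 = 105
triangle coeff Δ(1,2,3) = 1/105
Σ_t [0,0]: t=0:+1/4 = 1/4
(3j)²=3/35 [(1 2 3; 0 0 0)], sign=-1
Σ_t [0,0]: t=0:+1/48 = 1/48
(3j)²=1/105 [(1 2 3; -1 2 -1)], sign=+1
⇒ 4πI² = 3/35
I = (-1)√(3/35/(4π)) = -0.08258890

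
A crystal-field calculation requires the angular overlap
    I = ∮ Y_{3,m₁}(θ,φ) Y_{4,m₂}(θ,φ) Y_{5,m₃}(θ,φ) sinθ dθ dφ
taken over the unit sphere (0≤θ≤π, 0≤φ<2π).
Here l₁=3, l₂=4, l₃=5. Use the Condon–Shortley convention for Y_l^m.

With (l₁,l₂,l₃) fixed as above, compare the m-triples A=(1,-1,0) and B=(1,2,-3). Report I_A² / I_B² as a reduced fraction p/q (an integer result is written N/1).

Same 3,4,5: normalisation and zero-m 3j drop out of the ratio.
A: Δ: 2! 4! 6! / 13! → 1/180180; sum: t=0:+1/288 t=1:−1/288 t=2:+1/5760 = 1/5760; 3j²(3 4 5; 1 -1 0) = Δ·Π!·Σ² = 1/12012  (sign -1)
B: Δ: 2! 4! 6! / 13! → 1/180180; sum: t=0:+1/5760 t=1:−1/720 t=2:+1/2304 = -1/1280; 3j²(3 4 5; 1 2 -3) = Δ·Π!·Σ² = 27/1430  (sign -1)
I_A²/I_B² = (1/12012)/(27/1430) = 5/1134

5/1134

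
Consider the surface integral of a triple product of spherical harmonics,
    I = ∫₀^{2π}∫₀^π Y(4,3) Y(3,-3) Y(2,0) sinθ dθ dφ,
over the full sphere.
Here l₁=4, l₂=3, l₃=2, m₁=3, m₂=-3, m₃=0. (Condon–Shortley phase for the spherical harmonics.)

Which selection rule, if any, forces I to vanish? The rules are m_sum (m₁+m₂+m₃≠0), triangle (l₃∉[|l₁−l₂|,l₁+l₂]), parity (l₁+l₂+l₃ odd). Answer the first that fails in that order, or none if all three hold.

parity

azimuthal sum: 3 − 3 + 0 = 0  ✓
1 ≤ 2 ≤ 7 (triangle on l)  ✓
L = 4 + 3 + 2 = 9 (odd)  ✗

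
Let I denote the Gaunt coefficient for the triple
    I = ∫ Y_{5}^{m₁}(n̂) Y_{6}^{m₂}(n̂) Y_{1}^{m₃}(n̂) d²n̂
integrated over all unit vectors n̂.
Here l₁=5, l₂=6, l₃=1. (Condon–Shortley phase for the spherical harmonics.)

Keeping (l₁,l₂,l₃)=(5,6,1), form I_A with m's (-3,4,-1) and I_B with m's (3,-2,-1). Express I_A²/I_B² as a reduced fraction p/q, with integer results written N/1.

15/2

Same 5,6,1: normalisation and zero-m 3j drop out of the ratio.
A: Δ: 10! 0! 2! / 13! → 1/858; sum: t=8:+1/161280 = 1/161280; 3j²(5 6 1; -3 4 -1) = Δ·Π!·Σ² = 15/286  (sign +1)
B: Δ: 10! 0! 2! / 13! → 1/858; sum: t=2:+1/161280 = 1/161280; 3j²(5 6 1; 3 -2 -1) = Δ·Π!·Σ² = 1/143  (sign +1)
I_A²/I_B² = (15/286)/(1/143) = 15/2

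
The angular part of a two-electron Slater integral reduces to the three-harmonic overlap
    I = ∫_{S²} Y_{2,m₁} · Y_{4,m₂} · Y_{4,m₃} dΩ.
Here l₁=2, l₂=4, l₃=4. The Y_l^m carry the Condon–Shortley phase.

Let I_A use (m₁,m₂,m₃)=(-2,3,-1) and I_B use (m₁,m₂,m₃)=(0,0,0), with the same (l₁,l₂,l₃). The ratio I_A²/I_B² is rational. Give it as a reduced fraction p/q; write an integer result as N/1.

Shared (l₁,l₂,l₃)=(2,4,4): N and (l;000)² cancel in I_A²/I_B².
A: Δ = 2!·2!·6!/11! = 1/13860; Racah Σ t=2..2: t=2:+1/480 = 1/480; ⇒ 3j(2 4 4; -2 3 -1)² = 3/110, sgn -1
B: Δ = 2!·2!·6!/11! = 1/13860; Racah Σ t=0..2: t=0:+1/192 t=1:−1/36 t=2:+1/192 = -5/288; ⇒ 3j(2 4 4; 0 0 0)² = 20/693, sgn -1
I_A²/I_B² = (3/110)/(20/693) = 189/200

189/200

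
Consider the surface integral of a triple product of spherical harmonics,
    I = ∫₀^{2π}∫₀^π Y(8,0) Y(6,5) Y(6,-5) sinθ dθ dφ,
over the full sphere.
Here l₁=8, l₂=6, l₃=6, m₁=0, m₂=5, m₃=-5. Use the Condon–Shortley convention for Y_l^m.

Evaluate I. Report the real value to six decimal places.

0.090024

Rules hold: Σm=0, L=20 even, 2≤6≤14.
N = 17·13·13 = 2873
Δ = 8!·8!·4!/21! = 1/1309458150
Racah Σ t=2..6: t=2:+1/49766400 t=3:−1/3110400 t=4:+1/1327104 t=5:−1/3110400 t=6:+1/49766400 = 1/6635520
⇒ 3j(8 6 6; 0 0 0)² = 350/46189, sgn +1
Racah Σ t=7..8: t=7:−1/609638400 t=8:+1/9754214400 = -1/650280960
⇒ 3j(8 6 6; 0 5 -5)² = 275/58786, sgn +1
4πI² = N·(3j₀)²·(3jₘ)² = 625/6137
I = +1·√(0.101841/4π) = 0.09002373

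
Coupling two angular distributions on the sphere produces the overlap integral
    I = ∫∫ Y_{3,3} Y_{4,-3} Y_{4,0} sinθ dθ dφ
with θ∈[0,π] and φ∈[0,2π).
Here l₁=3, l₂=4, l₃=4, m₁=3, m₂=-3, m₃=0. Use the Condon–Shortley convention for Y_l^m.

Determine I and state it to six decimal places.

0.000000

l₁+l₂+l₃=11 is odd: 3j(l;000)=0 ⇒ I=0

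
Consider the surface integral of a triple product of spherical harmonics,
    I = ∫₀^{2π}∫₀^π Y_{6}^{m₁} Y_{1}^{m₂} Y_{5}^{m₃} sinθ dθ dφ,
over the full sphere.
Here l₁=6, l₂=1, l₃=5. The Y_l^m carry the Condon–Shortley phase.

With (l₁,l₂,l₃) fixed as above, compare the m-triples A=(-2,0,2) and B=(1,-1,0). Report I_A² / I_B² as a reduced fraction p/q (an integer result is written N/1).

Same 6,1,5: normalisation and zero-m 3j drop out of the ratio.
A: Δ: 2! 10! 0! / 13! → 1/858; sum: t=1:−1/30240 = -1/30240; 3j²(6 1 5; -2 0 2) = Δ·Π!·Σ² = 16/429  (sign +1)
B: Δ: 2! 10! 0! / 13! → 1/858; sum: t=0:+1/28800 = 1/28800; 3j²(6 1 5; 1 -1 0) = Δ·Π!·Σ² = 7/286  (sign -1)
I_A²/I_B² = (16/429)/(7/286) = 32/21

32/21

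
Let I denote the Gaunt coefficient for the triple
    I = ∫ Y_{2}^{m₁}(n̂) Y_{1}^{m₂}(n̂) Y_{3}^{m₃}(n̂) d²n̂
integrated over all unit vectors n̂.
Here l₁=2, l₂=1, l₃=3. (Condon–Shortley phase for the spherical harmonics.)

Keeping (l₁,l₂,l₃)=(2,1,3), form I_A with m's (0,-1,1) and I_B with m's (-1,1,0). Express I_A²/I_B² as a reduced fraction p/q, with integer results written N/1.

Shared (l₁,l₂,l₃)=(2,1,3): N and (l;000)² cancel in I_A²/I_B².
A: Δ = 0!·4!·2!/7! = 1/105; Racah Σ t=0..0: t=0:+1/8 = 1/8; ⇒ 3j(2 1 3; 0 -1 1)² = 2/35, sgn +1
B: Δ = 0!·4!·2!/7! = 1/105; Racah Σ t=0..0: t=0:+1/12 = 1/12; ⇒ 3j(2 1 3; -1 1 0)² = 1/35, sgn -1
I_A²/I_B² = (2/35)/(1/35) = 2/1

2/1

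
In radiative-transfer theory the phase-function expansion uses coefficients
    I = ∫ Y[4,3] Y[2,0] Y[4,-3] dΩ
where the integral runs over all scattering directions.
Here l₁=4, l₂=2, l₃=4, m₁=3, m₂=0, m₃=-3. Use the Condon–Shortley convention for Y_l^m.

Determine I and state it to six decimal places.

Rules hold: Σm=0, L=10 even, 2≤4≤6.
N = 9·5·9 = 405
Δ = 2!·6!·2!/11! = 1/13860
Racah Σ t=0..2: t=0:+1/192 t=1:−1/36 t=2:+1/192 = -5/288
⇒ 3j(4 2 4; 0 0 0)² = 20/693, sgn -1
Racah Σ t=0..1: t=0:+1/480 t=1:−1/720 = 1/1440
⇒ 3j(4 2 4; 3 0 -3)² = 7/1980, sgn -1
4πI² = N·(3j₀)²·(3jₘ)² = 5/121
I = +1·√(0.0413223/4π) = 0.05734392

0.057344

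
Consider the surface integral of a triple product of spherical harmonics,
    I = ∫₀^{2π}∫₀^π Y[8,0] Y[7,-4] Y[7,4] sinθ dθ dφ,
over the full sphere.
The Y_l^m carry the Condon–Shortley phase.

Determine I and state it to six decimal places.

0.047270

Rules hold: Σm=0, L=22 even, 1≤7≤15.
N = 17·15·15 = 3825
Δ = 8!·8!·6!/23! = 1/22086194130
Racah Σ t=1..7: t=1:−1/18289152000 t=2:+1/248832000 t=3:−1/24883200 t=4:+1/11943936 t=5:−1/24883200 t=6:+1/248832000 t=7:−1/18289152000 = 11/975421440
⇒ 3j(8 7 7; 0 0 0)² = 1750/289731, sgn -1
Racah Σ t=0..3: t=0:+1/58525286400 t=1:−1/1219276800 t=2:+1/248832000 t=3:−1/373248000 = 157/292626432000
⇒ 3j(8 7 7; 0 -4 4)² = 24649/20281170, sgn -1
4πI² = N·(3j₀)²·(3jₘ)² = 15405625/548653937
I = +1·√(0.0280789/4π) = 0.04726999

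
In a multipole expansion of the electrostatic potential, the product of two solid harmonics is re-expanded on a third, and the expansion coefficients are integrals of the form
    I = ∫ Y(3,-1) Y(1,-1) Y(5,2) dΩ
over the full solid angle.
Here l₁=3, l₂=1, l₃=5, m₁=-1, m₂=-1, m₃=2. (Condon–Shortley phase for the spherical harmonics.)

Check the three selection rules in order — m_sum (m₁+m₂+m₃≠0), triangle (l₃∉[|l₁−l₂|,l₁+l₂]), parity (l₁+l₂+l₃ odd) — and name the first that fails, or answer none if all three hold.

Σmᵢ = 0  ✓
l₃∈[|l₁−l₂|,l₁+l₂]=[2,4], have l₃=5  ✗
Σlᵢ = 9 ⇒ odd

triangle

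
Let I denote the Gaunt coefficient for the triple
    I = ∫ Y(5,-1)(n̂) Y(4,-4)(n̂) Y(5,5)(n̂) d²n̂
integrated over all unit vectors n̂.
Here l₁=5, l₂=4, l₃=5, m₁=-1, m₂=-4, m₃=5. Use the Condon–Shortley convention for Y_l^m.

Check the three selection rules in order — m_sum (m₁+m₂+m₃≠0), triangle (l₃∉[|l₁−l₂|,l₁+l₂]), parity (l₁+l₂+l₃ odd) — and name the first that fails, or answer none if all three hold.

azimuthal sum: -1 − 4 + 5 = 0  ✓
1 ≤ 5 ≤ 9 (triangle on l)  ✓
L = 5 + 4 + 5 = 14 (even)  ✓

none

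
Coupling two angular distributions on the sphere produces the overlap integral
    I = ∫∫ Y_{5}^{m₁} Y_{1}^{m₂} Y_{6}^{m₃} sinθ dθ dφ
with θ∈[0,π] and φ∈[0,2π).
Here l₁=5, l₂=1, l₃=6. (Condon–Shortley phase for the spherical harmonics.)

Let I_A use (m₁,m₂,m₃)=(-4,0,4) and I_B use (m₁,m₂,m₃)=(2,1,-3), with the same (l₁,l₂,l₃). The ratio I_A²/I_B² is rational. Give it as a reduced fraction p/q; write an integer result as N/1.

5/9

Shared (l₁,l₂,l₃)=(5,1,6): N and (l;000)² cancel in I_A²/I_B².
A: Δ = 0!·10!·2!/13! = 1/858; Racah Σ t=0..0: t=0:+1/362880 = 1/362880; ⇒ 3j(5 1 6; -4 0 4)² = 10/429, sgn +1
B: Δ = 0!·10!·2!/13! = 1/858; Racah Σ t=0..0: t=0:+1/60480 = 1/60480; ⇒ 3j(5 1 6; 2 1 -3)² = 6/143, sgn -1
I_A²/I_B² = (10/429)/(6/143) = 5/9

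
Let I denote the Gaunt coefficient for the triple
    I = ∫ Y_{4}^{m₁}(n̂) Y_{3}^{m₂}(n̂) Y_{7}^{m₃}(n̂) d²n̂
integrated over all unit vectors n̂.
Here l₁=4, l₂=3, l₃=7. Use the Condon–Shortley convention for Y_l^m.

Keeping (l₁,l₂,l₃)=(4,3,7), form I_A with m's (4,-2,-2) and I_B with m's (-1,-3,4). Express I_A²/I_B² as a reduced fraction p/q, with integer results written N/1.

3/154

Shared (l₁,l₂,l₃)=(4,3,7): N and (l;000)² cancel in I_A²/I_B².
A: Δ = 0!·8!·6!/15! = 1/45045; Racah Σ t=0..0: t=0:+1/4838400 = 1/4838400; ⇒ 3j(4 3 7; 4 -2 -2)² = 1/5005, sgn -1
B: Δ = 0!·8!·6!/15! = 1/45045; Racah Σ t=0..0: t=0:+1/518400 = 1/518400; ⇒ 3j(4 3 7; -1 -3 4)² = 2/195, sgn -1
I_A²/I_B² = (1/5005)/(2/195) = 3/154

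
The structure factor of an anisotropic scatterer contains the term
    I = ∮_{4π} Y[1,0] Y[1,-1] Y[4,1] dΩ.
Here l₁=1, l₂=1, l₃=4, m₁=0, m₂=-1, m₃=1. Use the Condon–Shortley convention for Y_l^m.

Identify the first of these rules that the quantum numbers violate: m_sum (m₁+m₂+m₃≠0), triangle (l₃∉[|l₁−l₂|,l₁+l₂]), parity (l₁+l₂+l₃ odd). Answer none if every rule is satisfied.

triangle

azimuthal sum: 0 − 1 + 1 = 0  ✓
0 ≤ 4 ≤ 2 (triangle on l)  ✗
L = 1 + 1 + 4 = 6 (even)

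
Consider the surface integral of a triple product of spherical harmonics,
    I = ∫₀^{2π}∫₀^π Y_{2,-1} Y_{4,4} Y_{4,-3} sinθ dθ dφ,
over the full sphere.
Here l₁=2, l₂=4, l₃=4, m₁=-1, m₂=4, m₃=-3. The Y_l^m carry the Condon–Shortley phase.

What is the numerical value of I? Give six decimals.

Rules hold: Σm=0, L=10 even, 2≤4≤6.
N = 5·9·9 = 405
Δ = 2!·2!·6!/11! = 1/13860
Racah Σ t=0..2: t=0:+1/192 t=1:−1/36 t=2:+1/192 = -5/288
⇒ 3j(2 4 4; 0 0 0)² = 20/693, sgn -1
Racah Σ t=2..2: t=2:+1/1440 = 1/1440
⇒ 3j(2 4 4; -1 4 -3)² = 7/165, sgn -1
4πI² = N·(3j₀)²·(3jₘ)² = 60/121
I = +1·√(0.495868/4π) = 0.19864517

0.198645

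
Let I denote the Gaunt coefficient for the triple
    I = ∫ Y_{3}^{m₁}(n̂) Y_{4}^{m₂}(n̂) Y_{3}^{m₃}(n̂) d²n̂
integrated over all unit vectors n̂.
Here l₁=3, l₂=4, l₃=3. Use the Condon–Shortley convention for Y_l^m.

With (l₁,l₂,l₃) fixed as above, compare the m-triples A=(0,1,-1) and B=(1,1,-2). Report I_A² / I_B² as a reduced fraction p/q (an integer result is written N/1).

15/32

Same 3,4,3: normalisation and zero-m 3j drop out of the ratio.
A: Δ: 4! 2! 4! / 11! → 1/34650; sum: t=1:−1/288 t=2:+1/24 t=3:−1/48 = 5/288; 3j²(3 4 3; 0 1 -1) = Δ·Π!·Σ² = 5/462  (sign +1)
B: Δ: 4! 2! 4! / 11! → 1/34650; sum: t=1:−1/144 t=2:+1/48 = 1/72; 3j²(3 4 3; 1 1 -2) = Δ·Π!·Σ² = 16/693  (sign -1)
I_A²/I_B² = (5/462)/(16/693) = 15/32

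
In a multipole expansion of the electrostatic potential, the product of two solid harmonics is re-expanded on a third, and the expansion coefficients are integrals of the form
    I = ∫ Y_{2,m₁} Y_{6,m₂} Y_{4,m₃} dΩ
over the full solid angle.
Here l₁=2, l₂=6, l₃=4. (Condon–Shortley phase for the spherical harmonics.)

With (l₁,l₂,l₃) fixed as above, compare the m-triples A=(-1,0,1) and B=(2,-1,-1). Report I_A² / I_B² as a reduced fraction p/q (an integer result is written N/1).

24/7

Same 2,6,4: normalisation and zero-m 3j drop out of the ratio.
A: Δ: 4! 0! 8! / 13! → 1/6435; sum: t=3:−1/4320 = -1/4320; 3j²(2 6 4; -1 0 1) = Δ·Π!·Σ² = 8/429  (sign +1)
B: Δ: 4! 0! 8! / 13! → 1/6435; sum: t=0:+1/17280 = 1/17280; 3j²(2 6 4; 2 -1 -1) = Δ·Π!·Σ² = 7/1287  (sign -1)
I_A²/I_B² = (8/429)/(7/1287) = 24/7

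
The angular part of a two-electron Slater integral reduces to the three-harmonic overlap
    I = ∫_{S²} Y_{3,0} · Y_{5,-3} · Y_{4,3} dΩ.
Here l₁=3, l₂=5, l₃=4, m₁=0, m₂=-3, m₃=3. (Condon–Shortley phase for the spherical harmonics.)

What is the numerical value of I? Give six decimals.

0.103862

Rules hold: Σm=0, L=12 even, 2≤4≤8.
N = 7·11·9 = 693
Δ = 4!·2!·6!/13! = 1/180180
Racah Σ t=1..3: t=1:−1/576 t=2:+1/144 t=3:−1/576 = 1/288
⇒ 3j(3 5 4; 0 0 0)² = 20/1001, sgn +1
Racah Σ t=1..2: t=1:−1/1440 t=2:+1/2880 = -1/2880
⇒ 3j(3 5 4; 0 -3 3)² = 7/715, sgn +1
4πI² = N·(3j₀)²·(3jₘ)² = 252/1859
I = +1·√(0.135557/4π) = 0.10386175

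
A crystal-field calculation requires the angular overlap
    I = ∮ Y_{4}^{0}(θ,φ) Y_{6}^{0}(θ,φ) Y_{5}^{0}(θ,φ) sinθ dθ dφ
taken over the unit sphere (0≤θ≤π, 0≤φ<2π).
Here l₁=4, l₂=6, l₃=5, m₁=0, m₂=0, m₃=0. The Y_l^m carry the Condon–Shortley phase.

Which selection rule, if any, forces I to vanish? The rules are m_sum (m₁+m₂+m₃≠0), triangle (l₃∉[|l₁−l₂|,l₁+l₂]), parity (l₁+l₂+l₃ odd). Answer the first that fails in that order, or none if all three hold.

azimuthal sum: 0 + 0 + 0 = 0  ✓
2 ≤ 5 ≤ 10 (triangle on l)  ✓
L = 4 + 6 + 5 = 15 (odd)  ✗

parity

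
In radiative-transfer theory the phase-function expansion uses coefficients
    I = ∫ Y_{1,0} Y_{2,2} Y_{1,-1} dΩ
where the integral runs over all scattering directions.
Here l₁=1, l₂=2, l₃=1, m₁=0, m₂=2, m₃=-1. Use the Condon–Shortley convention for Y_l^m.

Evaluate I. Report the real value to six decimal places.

m-sum = 0 + 2 − 1 = 1 ≠ 0 ⇒ I = 0

0.000000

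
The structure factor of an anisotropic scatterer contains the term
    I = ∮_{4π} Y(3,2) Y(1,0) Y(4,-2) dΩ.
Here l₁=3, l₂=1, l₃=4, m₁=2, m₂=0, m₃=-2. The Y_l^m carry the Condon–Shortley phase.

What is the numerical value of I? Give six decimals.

m-sum 0 ✓  L=8 even ✓  2≤4≤4 ✓
Π(2lᵢ+1) = 7×3×9 = 189
triangle coeff Δ(3,1,4) = 1/252
Σ_t [0,0]: t=0:+1/36 = 1/36
(3j)²=4/63 [(3 1 4; 0 0 0)], sign=+1
Σ_t [0,0]: t=0:+1/120 = 1/120
(3j)²=1/21 [(3 1 4; 2 0 -2)], sign=+1
⇒ 4πI² = 4/7
I = (+1)√(4/7/(4π)) = 0.21324362

0.213244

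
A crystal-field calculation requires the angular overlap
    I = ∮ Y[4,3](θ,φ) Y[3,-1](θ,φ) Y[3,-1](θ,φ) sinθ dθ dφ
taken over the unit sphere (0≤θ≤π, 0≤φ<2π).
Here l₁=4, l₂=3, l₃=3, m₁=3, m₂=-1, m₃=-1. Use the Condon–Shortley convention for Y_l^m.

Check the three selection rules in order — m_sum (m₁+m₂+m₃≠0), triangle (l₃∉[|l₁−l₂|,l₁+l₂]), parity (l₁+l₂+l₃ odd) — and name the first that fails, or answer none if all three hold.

m_sum

Σmᵢ = 1  ✗
l₃∈[|l₁−l₂|,l₁+l₂]=[1,7], have l₃=3
Σlᵢ = 10 ⇒ even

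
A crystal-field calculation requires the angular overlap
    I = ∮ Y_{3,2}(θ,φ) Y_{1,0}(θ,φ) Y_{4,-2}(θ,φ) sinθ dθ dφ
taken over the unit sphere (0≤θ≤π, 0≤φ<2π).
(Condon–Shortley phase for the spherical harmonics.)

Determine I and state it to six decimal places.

Rules hold: Σm=0, L=8 even, 2≤4≤4.
N = 7·3·9 = 189
Δ = 0!·6!·2!/9! = 1/252
Racah Σ t=0..0: t=0:+1/36 = 1/36
⇒ 3j(3 1 4; 0 0 0)² = 4/63, sgn +1
Racah Σ t=0..0: t=0:+1/120 = 1/120
⇒ 3j(3 1 4; 2 0 -2)² = 1/21, sgn +1
4πI² = N·(3j₀)²·(3jₘ)² = 4/7
I = +1·√(0.571429/4π) = 0.21324362

0.213244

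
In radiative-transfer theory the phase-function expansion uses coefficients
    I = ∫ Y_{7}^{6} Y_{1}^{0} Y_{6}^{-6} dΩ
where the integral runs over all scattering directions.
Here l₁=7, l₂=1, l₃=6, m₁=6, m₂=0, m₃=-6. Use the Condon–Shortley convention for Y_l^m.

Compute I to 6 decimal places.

0.126157

Checks pass: Σm=0; 14 even; l₃=6∈[6,8].
(2·7+1)(2·1+1)(2·6+1) = 585
Δ: 2! 12! 0! / 15! → 1/1365
sum: t=1:−1/518400 = -1/518400
3j²(7 1 6; 0 0 0) = Δ·Π!·Σ² = 7/195  (sign -1)
sum: t=1:−1/479001600 = -1/479001600
3j²(7 1 6; 6 0 -6) = Δ·Π!·Σ² = 1/105  (sign -1)
combine: 4πI² = 585·7/195·1/105 = 1/5
take √, sign +1: I = 0.12615663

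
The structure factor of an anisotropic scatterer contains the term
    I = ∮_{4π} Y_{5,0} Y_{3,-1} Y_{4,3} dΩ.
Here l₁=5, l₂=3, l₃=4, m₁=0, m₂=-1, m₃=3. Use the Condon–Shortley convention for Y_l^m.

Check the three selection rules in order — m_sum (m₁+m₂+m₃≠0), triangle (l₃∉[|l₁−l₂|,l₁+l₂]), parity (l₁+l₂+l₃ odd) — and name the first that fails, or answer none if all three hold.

m₁+m₂+m₃ = 0 − 1 + 3 = 2  ✗
triangle: |5−3|=2 ≤ l₃=4 ≤ 5+3=8
parity: l₁+l₂+l₃ = 12 is even

m_sum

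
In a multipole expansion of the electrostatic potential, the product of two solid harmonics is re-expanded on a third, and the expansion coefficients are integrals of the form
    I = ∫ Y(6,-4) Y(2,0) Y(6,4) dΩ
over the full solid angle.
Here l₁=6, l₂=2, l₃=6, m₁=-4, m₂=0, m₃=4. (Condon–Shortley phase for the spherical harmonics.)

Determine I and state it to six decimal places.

-0.022938

Checks pass: Σm=0; 14 even; l₃=6∈[4,8].
(2·6+1)(2·2+1)(2·6+1) = 845
Δ: 2! 10! 2! / 15! → 1/90090
sum: t=0:+1/69120 t=1:−1/14400 t=2:+1/69120 = -7/172800
3j²(6 2 6; 0 0 0) = Δ·Π!·Σ² = 14/715  (sign -1)
sum: t=0:+1/14515200 t=1:−1/362880 t=2:+1/322560 = 1/2419200
3j²(6 2 6; -4 0 4) = Δ·Π!·Σ² = 2/5005  (sign +1)
combine: 4πI² = 845·14/715·2/5005 = 4/605
take √, sign -1: I = -0.02293757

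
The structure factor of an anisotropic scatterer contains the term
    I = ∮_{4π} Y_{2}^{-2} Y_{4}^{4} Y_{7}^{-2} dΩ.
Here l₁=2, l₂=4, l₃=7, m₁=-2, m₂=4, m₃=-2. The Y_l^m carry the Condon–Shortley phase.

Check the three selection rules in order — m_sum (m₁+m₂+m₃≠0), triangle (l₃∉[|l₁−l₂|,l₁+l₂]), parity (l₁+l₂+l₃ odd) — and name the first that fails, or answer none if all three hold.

triangle

m₁+m₂+m₃ = -2 + 4 − 2 = 0  ✓
triangle: |2−4|=2 ≤ l₃=7 ≤ 2+4=6  ✗
parity: l₁+l₂+l₃ = 13 is odd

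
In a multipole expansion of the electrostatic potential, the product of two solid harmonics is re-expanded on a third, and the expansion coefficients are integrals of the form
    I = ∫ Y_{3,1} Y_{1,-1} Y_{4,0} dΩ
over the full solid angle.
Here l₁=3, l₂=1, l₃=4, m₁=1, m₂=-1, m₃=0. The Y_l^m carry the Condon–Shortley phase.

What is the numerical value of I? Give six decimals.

0.150786

Checks pass: Σm=0; 8 even; l₃=4∈[2,4].
(2·3+1)(2·1+1)(2·4+1) = 189
Δ: 0! 6! 2! / 9! → 1/252
sum: t=0:+1/36 = 1/36
3j²(3 1 4; 0 0 0) = Δ·Π!·Σ² = 4/63  (sign +1)
sum: t=0:+1/96 = 1/96
3j²(3 1 4; 1 -1 0) = Δ·Π!·Σ² = 1/42  (sign +1)
combine: 4πI² = 189·4/63·1/42 = 2/7
take √, sign +1: I = 0.15078601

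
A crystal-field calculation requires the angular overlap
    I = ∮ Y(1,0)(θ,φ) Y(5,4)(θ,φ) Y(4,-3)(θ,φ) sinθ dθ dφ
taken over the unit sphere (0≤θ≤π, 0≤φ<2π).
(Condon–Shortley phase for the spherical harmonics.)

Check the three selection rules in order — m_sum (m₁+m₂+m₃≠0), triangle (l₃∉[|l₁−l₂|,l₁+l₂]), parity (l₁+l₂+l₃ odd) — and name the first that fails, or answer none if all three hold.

m_sum

m₁+m₂+m₃ = 0 + 4 − 3 = 1  ✗
triangle: |1−5|=4 ≤ l₃=4 ≤ 1+5=6
parity: l₁+l₂+l₃ = 10 is even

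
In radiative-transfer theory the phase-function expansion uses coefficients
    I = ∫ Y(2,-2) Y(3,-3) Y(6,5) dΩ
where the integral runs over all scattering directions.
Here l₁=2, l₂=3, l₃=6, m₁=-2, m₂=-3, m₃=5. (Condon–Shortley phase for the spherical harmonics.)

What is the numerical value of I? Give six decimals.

triangle: need 1≤l₃≤5, have 6; I=0

0.000000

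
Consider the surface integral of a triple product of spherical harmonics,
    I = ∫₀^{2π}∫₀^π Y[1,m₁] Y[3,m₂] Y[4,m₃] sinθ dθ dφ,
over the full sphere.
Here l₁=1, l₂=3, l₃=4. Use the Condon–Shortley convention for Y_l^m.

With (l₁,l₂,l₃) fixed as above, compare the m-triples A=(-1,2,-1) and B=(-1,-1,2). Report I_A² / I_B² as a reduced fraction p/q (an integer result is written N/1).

Shared (l₁,l₂,l₃)=(1,3,4): N and (l;000)² cancel in I_A²/I_B².
A: Δ = 0!·2!·6!/9! = 1/252; Racah Σ t=0..0: t=0:+1/240 = 1/240; ⇒ 3j(1 3 4; -1 2 -1)² = 1/84, sgn -1
B: Δ = 0!·2!·6!/9! = 1/252; Racah Σ t=0..0: t=0:+1/96 = 1/96; ⇒ 3j(1 3 4; -1 -1 2)² = 5/84, sgn +1
I_A²/I_B² = (1/84)/(5/84) = 1/5

1/5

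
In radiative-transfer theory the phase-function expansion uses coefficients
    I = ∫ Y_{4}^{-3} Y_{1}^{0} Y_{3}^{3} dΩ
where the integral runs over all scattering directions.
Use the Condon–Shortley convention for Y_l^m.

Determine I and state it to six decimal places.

Checks pass: Σm=0; 8 even; l₃=3∈[3,5].
(2·4+1)(2·1+1)(2·3+1) = 189
Δ: 2! 6! 0! / 9! → 1/252
sum: t=1:−1/36 = -1/36
3j²(4 1 3; 0 0 0) = Δ·Π!·Σ² = 4/63  (sign +1)
sum: t=1:−1/720 = -1/720
3j²(4 1 3; -3 0 3) = Δ·Π!·Σ² = 1/36  (sign -1)
combine: 4πI² = 189·4/63·1/36 = 1/3
take √, sign -1: I = -0.16286750

-0.162868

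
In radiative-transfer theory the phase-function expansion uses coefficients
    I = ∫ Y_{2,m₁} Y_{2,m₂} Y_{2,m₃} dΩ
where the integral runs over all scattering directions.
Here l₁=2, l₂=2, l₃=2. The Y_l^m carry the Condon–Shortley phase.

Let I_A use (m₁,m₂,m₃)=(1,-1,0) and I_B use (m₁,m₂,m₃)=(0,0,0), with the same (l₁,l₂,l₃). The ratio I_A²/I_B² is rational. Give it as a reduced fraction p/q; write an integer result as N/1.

1/4

l's match ⇒ only the (l;m) 3-j factors differ between A and B.
A: triangle coeff Δ(2,2,2) = 1/630; Σ_t [0,1]: t=0:+1/2 t=1:−1/4 = 1/4; (3j)²=1/70 [(2 2 2; 1 -1 0)], sign=+1
B: triangle coeff Δ(2,2,2) = 1/630; Σ_t [0,2]: t=0:+1/8 t=1:−1/1 t=2:+1/8 = -3/4; (3j)²=2/35 [(2 2 2; 0 0 0)], sign=-1
I_A²/I_B² = (1/70)/(2/35) = 1/4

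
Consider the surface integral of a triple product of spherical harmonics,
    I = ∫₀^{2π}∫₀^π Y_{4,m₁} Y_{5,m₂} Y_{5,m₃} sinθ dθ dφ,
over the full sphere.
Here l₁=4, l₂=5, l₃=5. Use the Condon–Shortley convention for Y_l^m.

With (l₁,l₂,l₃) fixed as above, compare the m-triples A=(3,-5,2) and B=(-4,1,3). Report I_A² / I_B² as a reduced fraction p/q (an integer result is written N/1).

l's match ⇒ only the (l;m) 3-j factors differ between A and B.
A: triangle coeff Δ(4,5,5) = 1/3153150; Σ_t [0,0]: t=0:+1/103680 = 1/103680; (3j)²=7/429 [(4 5 5; 3 -5 2)], sign=-1
B: triangle coeff Δ(4,5,5) = 1/3153150; Σ_t [4,4]: t=4:+1/27648 = 1/27648; (3j)²=10/429 [(4 5 5; -4 1 3)], sign=+1
I_A²/I_B² = (7/429)/(10/429) = 7/10

7/10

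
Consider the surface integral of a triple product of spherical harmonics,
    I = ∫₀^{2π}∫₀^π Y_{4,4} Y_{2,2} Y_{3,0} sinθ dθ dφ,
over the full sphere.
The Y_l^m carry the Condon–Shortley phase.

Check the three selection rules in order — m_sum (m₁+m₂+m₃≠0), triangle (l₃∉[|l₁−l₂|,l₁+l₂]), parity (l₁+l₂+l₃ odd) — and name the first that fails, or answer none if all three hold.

Σmᵢ = 6  ✗
l₃∈[|l₁−l₂|,l₁+l₂]=[2,6], have l₃=3
Σlᵢ = 9 ⇒ odd

m_sum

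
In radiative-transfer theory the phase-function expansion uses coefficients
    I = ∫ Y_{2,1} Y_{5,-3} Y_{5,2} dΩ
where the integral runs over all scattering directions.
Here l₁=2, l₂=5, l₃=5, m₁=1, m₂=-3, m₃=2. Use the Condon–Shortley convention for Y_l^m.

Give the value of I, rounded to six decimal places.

m-sum 0 ✓  L=12 even ✓  3≤5≤7 ✓
Π(2lᵢ+1) = 5×11×11 = 605
triangle coeff Δ(2,5,5) = 1/38610
Σ_t [0,2]: t=0:+1/2880 t=1:−1/576 t=2:+1/2880 = -1/960
(3j)²=10/429 [(2 5 5; 0 0 0)], sign=+1
Σ_t [0,1]: t=0:+1/2880 t=1:−1/10080 = 1/4032
(3j)²=10/429 [(2 5 5; 1 -3 2)], sign=-1
⇒ 4πI² = 500/1521
I = (-1)√(500/1521/(4π)) = -0.16173926

-0.161739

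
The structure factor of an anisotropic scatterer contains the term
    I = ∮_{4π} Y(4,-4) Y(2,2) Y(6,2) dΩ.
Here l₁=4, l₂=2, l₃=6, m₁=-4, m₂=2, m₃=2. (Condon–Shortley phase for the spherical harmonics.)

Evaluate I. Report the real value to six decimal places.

m-sum 0 ✓  L=12 even ✓  2≤6≤6 ✓
Π(2lᵢ+1) = 9×5×13 = 585
triangle coeff Δ(4,2,6) = 1/6435
Σ_t [0,0]: t=0:+1/2304 = 1/2304
(3j)²=5/143 [(4 2 6; 0 0 0)], sign=+1
Σ_t [0,0]: t=0:+1/967680 = 1/967680
(3j)²=1/6435 [(4 2 6; -4 2 2)], sign=+1
⇒ 4πI² = 5/1573
I = (+1)√(5/1573/(4π)) = 0.01590434

0.015904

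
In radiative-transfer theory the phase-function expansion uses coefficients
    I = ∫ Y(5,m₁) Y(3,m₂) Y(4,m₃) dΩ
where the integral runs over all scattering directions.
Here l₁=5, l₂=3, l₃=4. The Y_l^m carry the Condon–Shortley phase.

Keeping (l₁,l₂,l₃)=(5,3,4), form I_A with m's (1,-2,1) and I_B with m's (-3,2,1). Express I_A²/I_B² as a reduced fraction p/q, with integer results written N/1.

Same 5,3,4: normalisation and zero-m 3j drop out of the ratio.
A: Δ: 4! 6! 2! / 13! → 1/180180; sum: t=0:+1/1152 t=1:−1/432 = -5/3456; 3j²(5 3 4; 1 -2 1) = Δ·Π!·Σ² = 625/36036  (sign +1)
B: Δ: 4! 6! 2! / 13! → 1/180180; sum: t=3:−1/1440 t=4:+1/1152 = 1/5760; 3j²(5 3 4; -3 2 1) = Δ·Π!·Σ² = 1/858  (sign -1)
I_A²/I_B² = (625/36036)/(1/858) = 625/42

625/42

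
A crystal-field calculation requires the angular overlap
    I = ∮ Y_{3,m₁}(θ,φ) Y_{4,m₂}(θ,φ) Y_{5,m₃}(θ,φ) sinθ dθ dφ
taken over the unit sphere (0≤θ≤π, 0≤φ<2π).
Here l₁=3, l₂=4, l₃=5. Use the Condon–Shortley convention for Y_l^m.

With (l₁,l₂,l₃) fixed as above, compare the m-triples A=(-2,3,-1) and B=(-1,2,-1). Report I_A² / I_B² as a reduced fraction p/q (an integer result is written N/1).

Shared (l₁,l₂,l₃)=(3,4,5): N and (l;000)² cancel in I_A²/I_B².
A: Δ = 2!·4!·6!/13! = 1/180180; Racah Σ t=1..2: t=1:−1/17280 t=2:+1/1440 = 11/17280; ⇒ 3j(3 4 5; -2 3 -1)² = 11/468, sgn +1
B: Δ = 2!·4!·6!/13! = 1/180180; Racah Σ t=0..2: t=0:+1/34560 t=1:−1/720 t=2:+1/384 = 43/34560; ⇒ 3j(3 4 5; -1 2 -1)² = 1849/180180, sgn +1
I_A²/I_B² = (11/468)/(1849/180180) = 4235/1849

4235/1849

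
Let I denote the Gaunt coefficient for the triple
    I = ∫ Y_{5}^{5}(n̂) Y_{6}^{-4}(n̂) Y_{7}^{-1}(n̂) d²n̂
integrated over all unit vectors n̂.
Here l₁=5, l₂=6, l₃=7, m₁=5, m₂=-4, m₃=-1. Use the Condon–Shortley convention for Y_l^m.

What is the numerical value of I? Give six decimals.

Rules hold: Σm=0, L=18 even, 1≤7≤11.
N = 11·13·15 = 2145
Δ = 4!·6!·8!/19! = 1/174594420
Racah Σ t=0..4: t=0:+1/4147200 t=1:−1/207360 t=2:+1/82944 t=3:−1/207360 t=4:+1/4147200 = 1/345600
⇒ 3j(5 6 7; 0 0 0)² = 420/46189, sgn -1
Racah Σ t=0..0: t=0:+1/24883200 = 1/24883200
⇒ 3j(5 6 7; 5 -4 -1)² = 980/138567, sgn +1
4πI² = N·(3j₀)²·(3jₘ)² = 2058000/14919047
I = -1·√(0.137944/4π) = -0.10477248

-0.104772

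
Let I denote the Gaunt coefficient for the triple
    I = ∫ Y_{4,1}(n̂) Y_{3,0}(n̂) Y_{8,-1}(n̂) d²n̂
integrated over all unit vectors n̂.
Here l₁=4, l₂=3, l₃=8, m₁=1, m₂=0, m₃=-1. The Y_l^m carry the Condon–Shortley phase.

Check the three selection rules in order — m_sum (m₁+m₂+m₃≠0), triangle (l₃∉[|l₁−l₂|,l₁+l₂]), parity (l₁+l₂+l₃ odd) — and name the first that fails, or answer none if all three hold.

azimuthal sum: 1 + 0 − 1 = 0  ✓
1 ≤ 8 ≤ 7 (triangle on l)  ✗
L = 4 + 3 + 8 = 15 (odd)

triangle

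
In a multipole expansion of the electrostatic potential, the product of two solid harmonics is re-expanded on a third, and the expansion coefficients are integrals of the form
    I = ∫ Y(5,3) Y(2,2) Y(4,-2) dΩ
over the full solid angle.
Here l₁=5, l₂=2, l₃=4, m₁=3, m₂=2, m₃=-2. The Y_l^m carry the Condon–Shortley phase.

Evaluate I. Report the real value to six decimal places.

3 + 2 − 2 = 3 ≠ 0: azimuthal integral kills it; I = 0

0.000000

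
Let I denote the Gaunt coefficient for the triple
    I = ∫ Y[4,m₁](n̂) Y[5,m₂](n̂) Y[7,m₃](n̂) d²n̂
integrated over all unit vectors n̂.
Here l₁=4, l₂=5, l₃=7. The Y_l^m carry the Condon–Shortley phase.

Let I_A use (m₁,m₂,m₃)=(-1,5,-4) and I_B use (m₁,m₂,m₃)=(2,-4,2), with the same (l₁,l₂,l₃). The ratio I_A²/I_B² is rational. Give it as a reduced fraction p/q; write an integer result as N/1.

1375/1458

Shared (l₁,l₂,l₃)=(4,5,7): N and (l;000)² cancel in I_A²/I_B².
A: Δ = 2!·6!·8!/17! = 1/6126120; Racah Σ t=2..2: t=2:+1/2903040 = 1/2903040; ⇒ 3j(4 5 7; -1 5 -4)² = 75/6188, sgn -1
B: Δ = 2!·6!·8!/17! = 1/6126120; Racah Σ t=0..1: t=0:+1/483840 t=1:−1/4838400 = 1/537600; ⇒ 3j(4 5 7; 2 -4 2)² = 2187/170170, sgn -1
I_A²/I_B² = (75/6188)/(2187/170170) = 1375/1458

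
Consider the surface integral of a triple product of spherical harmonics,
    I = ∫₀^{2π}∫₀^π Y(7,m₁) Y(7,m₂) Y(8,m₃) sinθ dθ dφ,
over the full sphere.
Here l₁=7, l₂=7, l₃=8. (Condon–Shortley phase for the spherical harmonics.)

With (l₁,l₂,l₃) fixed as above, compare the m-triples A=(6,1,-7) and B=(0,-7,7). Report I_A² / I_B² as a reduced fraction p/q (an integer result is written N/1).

100/49

Same 7,7,8: normalisation and zero-m 3j drop out of the ratio.
A: Δ: 6! 8! 8! / 23! → 1/22086194130; sum: t=0:+1/146313216000 t=1:−1/24385536000 = -1/29262643200; 3j²(7 7 8; 6 1 -7) = Δ·Π!·Σ² = 650/52003  (sign +1)
B: Δ: 6! 8! 8! / 23! → 1/22086194130; sum: t=0:+1/146313216000 = 1/146313216000; 3j²(7 7 8; 0 -7 7) = Δ·Π!·Σ² = 91/14858  (sign -1)
I_A²/I_B² = (650/52003)/(91/14858) = 100/49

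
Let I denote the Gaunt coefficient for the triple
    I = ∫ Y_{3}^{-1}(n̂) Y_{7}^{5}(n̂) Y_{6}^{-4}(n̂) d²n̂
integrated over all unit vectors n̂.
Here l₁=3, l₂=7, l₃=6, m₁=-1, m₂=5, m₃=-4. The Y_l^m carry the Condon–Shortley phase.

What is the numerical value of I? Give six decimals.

-0.082471

Checks pass: Σm=0; 16 even; l₃=6∈[4,10].
(2·3+1)(2·7+1)(2·6+1) = 1365
Δ: 4! 2! 10! / 17! → 1/2042040
sum: t=1:−1/207360 t=2:+1/57600 t=3:−1/207360 = 1/129600
3j²(3 7 6; 0 0 0) = Δ·Π!·Σ² = 168/12155  (sign +1)
sum: t=2:+1/29030400 t=3:−1/2177280 t=4:+1/3870720 = -29/174182400
3j²(3 7 6; -1 5 -4) = Δ·Π!·Σ² = 841/185640  (sign -1)
combine: 4πI² = 1365·168/12155·841/185640 = 17661/206635
take √, sign -1: I = -0.08247091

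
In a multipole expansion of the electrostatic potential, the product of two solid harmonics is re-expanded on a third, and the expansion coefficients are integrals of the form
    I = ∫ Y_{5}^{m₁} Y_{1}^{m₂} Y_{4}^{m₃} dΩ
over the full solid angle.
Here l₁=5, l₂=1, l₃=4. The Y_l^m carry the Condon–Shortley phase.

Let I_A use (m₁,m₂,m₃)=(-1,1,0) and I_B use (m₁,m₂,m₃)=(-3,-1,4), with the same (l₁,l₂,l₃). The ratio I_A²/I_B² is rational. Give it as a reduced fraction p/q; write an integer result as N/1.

15/1

Same 5,1,4: normalisation and zero-m 3j drop out of the ratio.
A: Δ: 2! 8! 0! / 11! → 1/495; sum: t=2:+1/1152 = 1/1152; 3j²(5 1 4; -1 1 0) = Δ·Π!·Σ² = 1/33  (sign +1)
B: Δ: 2! 8! 0! / 11! → 1/495; sum: t=0:+1/80640 = 1/80640; 3j²(5 1 4; -3 -1 4) = Δ·Π!·Σ² = 1/495  (sign +1)
I_A²/I_B² = (1/33)/(1/495) = 15/1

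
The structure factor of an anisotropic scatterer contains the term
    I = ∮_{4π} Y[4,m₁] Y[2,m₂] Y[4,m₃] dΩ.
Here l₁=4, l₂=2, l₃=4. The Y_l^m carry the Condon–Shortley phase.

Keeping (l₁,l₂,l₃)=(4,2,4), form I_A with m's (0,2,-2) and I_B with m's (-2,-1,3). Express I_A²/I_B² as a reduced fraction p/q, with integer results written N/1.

36/35

Same 4,2,4: normalisation and zero-m 3j drop out of the ratio.
A: Δ: 2! 6! 2! / 11! → 1/13860; sum: t=2:+1/192 = 1/192; 3j²(4 2 4; 0 2 -2) = Δ·Π!·Σ² = 3/77  (sign +1)
B: Δ: 2! 6! 2! / 11! → 1/13860; sum: t=0:+1/1440 t=1:−1/240 = -1/288; 3j²(4 2 4; -2 -1 3) = Δ·Π!·Σ² = 5/132  (sign +1)
I_A²/I_B² = (3/77)/(5/132) = 36/35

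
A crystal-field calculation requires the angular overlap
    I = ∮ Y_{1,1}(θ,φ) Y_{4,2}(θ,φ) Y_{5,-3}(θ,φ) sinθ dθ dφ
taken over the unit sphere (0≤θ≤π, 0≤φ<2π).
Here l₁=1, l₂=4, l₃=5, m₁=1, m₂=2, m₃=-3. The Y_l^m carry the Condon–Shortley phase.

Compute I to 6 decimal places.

m-sum 0 ✓  L=10 even ✓  3≤5≤5 ✓
Π(2lᵢ+1) = 3×9×11 = 297
triangle coeff Δ(1,4,5) = 1/495
Σ_t [0,0]: t=0:+1/576 = 1/576
(3j)²=5/99 [(1 4 5; 0 0 0)], sign=-1
Σ_t [0,0]: t=0:+1/2880 = 1/2880
(3j)²=28/495 [(1 4 5; 1 2 -3)], sign=+1
⇒ 4πI² = 28/33
I = (-1)√(28/33/(4π)) = -0.25984664

-0.259847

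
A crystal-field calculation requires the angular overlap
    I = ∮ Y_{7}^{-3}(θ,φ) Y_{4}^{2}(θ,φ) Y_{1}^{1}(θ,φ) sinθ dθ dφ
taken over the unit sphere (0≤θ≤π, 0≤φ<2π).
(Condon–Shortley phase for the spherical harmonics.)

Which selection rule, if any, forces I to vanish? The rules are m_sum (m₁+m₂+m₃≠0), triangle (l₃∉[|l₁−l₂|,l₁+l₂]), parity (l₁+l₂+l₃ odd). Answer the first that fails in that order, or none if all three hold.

azimuthal sum: -3 + 2 + 1 = 0  ✓
3 ≤ 1 ≤ 11 (triangle on l)  ✗
L = 7 + 4 + 1 = 12 (even)

triangle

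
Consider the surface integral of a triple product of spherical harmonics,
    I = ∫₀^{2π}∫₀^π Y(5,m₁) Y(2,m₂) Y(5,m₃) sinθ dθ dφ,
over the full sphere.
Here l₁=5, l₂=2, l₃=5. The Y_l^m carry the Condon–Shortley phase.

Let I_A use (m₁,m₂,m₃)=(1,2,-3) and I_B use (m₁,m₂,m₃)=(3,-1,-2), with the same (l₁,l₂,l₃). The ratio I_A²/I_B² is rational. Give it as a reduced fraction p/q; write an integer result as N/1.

Same 5,2,5: normalisation and zero-m 3j drop out of the ratio.
A: Δ: 2! 8! 2! / 13! → 1/38610; sum: t=2:+1/5760 = 1/5760; 3j²(5 2 5; 1 2 -3) = Δ·Π!·Σ² = 56/2145  (sign +1)
B: Δ: 2! 8! 2! / 13! → 1/38610; sum: t=0:+1/2880 t=1:−1/10080 = 1/4032; 3j²(5 2 5; 3 -1 -2) = Δ·Π!·Σ² = 10/429  (sign -1)
I_A²/I_B² = (56/2145)/(10/429) = 28/25

28/25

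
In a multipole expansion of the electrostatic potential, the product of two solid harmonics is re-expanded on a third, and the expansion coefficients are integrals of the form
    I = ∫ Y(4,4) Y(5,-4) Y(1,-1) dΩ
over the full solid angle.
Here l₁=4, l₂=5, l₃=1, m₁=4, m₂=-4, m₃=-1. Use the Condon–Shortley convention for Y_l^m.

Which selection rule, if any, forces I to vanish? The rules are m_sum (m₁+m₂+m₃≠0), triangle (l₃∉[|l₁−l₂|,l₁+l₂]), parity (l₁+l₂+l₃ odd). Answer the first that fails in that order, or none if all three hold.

m_sum

azimuthal sum: 4 − 4 − 1 = -1  ✗
1 ≤ 1 ≤ 9 (triangle on l)
L = 4 + 5 + 1 = 10 (even)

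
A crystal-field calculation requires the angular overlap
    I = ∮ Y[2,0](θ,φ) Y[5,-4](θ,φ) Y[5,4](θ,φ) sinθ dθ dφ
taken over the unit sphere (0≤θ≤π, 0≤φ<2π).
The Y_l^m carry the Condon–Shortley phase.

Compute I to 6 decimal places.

m-sum 0 ✓  L=12 even ✓  3≤5≤7 ✓
Π(2lᵢ+1) = 5×11×11 = 605
triangle coeff Δ(2,5,5) = 1/38610
Σ_t [0,2]: t=0:+1/2880 t=1:−1/576 t=2:+1/2880 = -1/960
(3j)²=10/429 [(2 5 5; 0 0 0)], sign=+1
Σ_t [0,1]: t=0:+1/20160 t=1:−1/40320 = 1/40320
(3j)²=6/715 [(2 5 5; 0 -4 4)], sign=-1
⇒ 4πI² = 20/169
I = (-1)√(20/169/(4π)) = -0.09704356

-0.097044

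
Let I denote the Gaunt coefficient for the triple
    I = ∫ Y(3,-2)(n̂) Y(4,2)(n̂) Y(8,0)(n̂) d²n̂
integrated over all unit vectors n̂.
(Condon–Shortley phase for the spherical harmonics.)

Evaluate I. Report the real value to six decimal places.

l₃=8 ∉ [1,7] — triangle fails ⇒ I = 0

0.000000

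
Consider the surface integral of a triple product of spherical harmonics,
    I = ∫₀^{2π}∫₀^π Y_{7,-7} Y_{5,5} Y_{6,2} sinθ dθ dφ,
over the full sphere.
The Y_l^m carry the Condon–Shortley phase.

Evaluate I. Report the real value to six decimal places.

Checks pass: Σm=0; 18 even; l₃=6∈[2,12].
(2·7+1)(2·5+1)(2·6+1) = 2145
Δ: 6! 8! 4! / 19! → 1/174594420
sum: t=1:−1/4147200 t=2:+1/207360 t=3:−1/82944 t=4:+1/207360 t=5:−1/4147200 = -1/345600
3j²(7 5 6; 0 0 0) = Δ·Π!·Σ² = 420/46189  (sign -1)
sum: t=6:+1/696729600 = 1/696729600
3j²(7 5 6; -7 5 2) = Δ·Π!·Σ² = 7/1938  (sign +1)
combine: 4πI² = 2145·420/46189·7/1938 = 7350/104329
take √, sign -1: I = -0.07487489

-0.074875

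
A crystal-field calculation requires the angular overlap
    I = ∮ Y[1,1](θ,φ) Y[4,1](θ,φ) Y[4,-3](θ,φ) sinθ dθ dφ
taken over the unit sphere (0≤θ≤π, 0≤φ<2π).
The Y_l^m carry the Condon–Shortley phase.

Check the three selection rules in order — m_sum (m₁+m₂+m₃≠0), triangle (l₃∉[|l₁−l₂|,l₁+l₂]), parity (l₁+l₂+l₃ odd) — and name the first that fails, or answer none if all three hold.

m_sum

m₁+m₂+m₃ = 1 + 1 − 3 = -1  ✗
triangle: |1−4|=3 ≤ l₃=4 ≤ 1+4=5
parity: l₁+l₂+l₃ = 9 is odd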